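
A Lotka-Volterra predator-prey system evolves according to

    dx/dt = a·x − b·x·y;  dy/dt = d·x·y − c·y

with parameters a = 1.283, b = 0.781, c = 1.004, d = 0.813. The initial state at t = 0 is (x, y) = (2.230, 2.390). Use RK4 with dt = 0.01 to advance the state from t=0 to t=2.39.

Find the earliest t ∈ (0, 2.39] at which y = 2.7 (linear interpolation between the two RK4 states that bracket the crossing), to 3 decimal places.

t = 0.172

t=0.000: state=(2.230, 2.390)
step 1 (dt=0.01): k1=(-1.301, 1.933), k2=(-1.314, 1.929), k3=(-1.314, 1.928), k4=(-1.327, 1.923); state += dt/6·(k1+2k2+2k3+k4)
t=0.010: state=(2.217, 2.409)
t=0.020: state=(2.203, 2.428)
t=0.030: state=(2.190, 2.448)
continuing one RK4 step at a time; state shown every 10 steps (Δt=0.1):
t=0.100: state=(2.088, 2.577)
t=0.170: state=(1.978, 2.697)
next step: t=0.180: state=(1.961, 2.713) — y has crossed 2.7
linear interpolation between t=0.170 (2.69667) and t=0.180 (2.71282) → t≈0.172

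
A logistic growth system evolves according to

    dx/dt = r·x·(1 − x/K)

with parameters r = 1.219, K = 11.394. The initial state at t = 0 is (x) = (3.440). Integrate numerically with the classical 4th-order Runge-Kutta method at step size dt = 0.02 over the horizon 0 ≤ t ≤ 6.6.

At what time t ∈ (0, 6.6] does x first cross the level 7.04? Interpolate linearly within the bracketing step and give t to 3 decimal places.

t = 1.082

t=0.000: state=(3.440)
step 1 (dt=0.02): k1=(2.927), k2=(2.941), k3=(2.941), k4=(2.955); state += dt/6·(k1+2k2+2k3+k4)
t=0.020: state=(3.499)
t=0.040: state=(3.558)
t=0.060: state=(3.618)
continuing one RK4 step at a time; state shown every 25 steps (Δt=0.5):
t=0.500: state=(5.048)
t=1.000: state=(6.769)
t=1.080: state=(7.034)
next step: t=1.100: state=(7.100) — x has crossed 7.04
linear interpolation between t=1.080 (7.03409) and t=1.100 (7.09952) → t≈1.082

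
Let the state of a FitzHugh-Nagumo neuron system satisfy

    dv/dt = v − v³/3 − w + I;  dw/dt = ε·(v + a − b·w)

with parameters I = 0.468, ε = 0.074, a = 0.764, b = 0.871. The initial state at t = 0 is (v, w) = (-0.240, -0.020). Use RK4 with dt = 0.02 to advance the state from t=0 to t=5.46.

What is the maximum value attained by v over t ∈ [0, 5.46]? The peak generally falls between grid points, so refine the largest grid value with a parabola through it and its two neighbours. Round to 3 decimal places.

t=0.000: state=(-0.240, -0.020)
step 1 (dt=0.02): k1=(0.253, 0.040), k2=(0.255, 0.040), k3=(0.255, 0.040), k4=(0.257, 0.040); state += dt/6·(k1+2k2+2k3+k4)
t=0.020: state=(-0.235, -0.019)
t=0.040: state=(-0.230, -0.018)
t=0.060: state=(-0.224, -0.018)
continuing one RK4 step at a time; state shown every 10 steps (Δt=0.2):
t=0.200: state=(-0.185, -0.012)
t=0.400: state=(-0.121, -0.003)
t=0.600: state=(-0.044, 0.008)
t=0.800: state=(0.047, 0.019)
t=1.000: state=(0.155, 0.031)
t=1.200: state=(0.284, 0.045)
t=1.400: state=(0.435, 0.061)
t=1.600: state=(0.609, 0.079)
t=1.800: state=(0.802, 0.100)
t=2.000: state=(1.005, 0.123)
t=2.200: state=(1.201, 0.149)
t=2.400: state=(1.376, 0.177)
t=2.600: state=(1.518, 0.208)
t=2.800: state=(1.622, 0.239)
t=3.000: state=(1.691, 0.272)
t=3.200: state=(1.734, 0.305)
t=3.400: state=(1.757, 0.338)
t=3.600: state=(1.767, 0.371)
t=3.800: state=(1.768, 0.403)
t=4.000: state=(1.764, 0.435)
t=4.200: state=(1.756, 0.467)
t=4.400: state=(1.745, 0.498)
t=4.600: state=(1.733, 0.528)
t=4.800: state=(1.720, 0.558)
t=5.000: state=(1.707, 0.587)
t=5.200: state=(1.693, 0.616)
t=5.400: state=(1.678, 0.644)
t=5.460: state=(1.674, 0.652)
largest grid value and its neighbours: v(3.720)=1.76884, v(3.740)=1.76885, v(3.760)=1.76879
parabola through these three points peaks at t≈3.732 with v≈1.76885

max v = 1.769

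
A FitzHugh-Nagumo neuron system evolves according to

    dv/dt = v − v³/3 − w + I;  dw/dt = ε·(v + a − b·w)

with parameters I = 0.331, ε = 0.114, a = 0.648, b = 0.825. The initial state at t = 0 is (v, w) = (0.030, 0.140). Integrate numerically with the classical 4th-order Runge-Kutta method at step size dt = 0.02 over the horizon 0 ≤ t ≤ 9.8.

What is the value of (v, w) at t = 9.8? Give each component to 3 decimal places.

t=0.000: state=(0.030, 0.140)
step 1 (dt=0.02): k1=(0.221, 0.064), k2=(0.223, 0.064), k3=(0.223, 0.064), k4=(0.224, 0.065); state += dt/6·(k1+2k2+2k3+k4)
t=0.020: state=(0.034, 0.141)
t=0.040: state=(0.039, 0.143)
t=0.060: state=(0.044, 0.144)
continuing one RK4 step at a time; state shown every 25 steps (Δt=0.5):
t=0.500: state=(0.163, 0.175)
t=1.000: state=(0.354, 0.217)
t=1.500: state=(0.619, 0.270)
t=2.000: state=(0.941, 0.337)
t=2.500: state=(1.242, 0.419)
t=3.000: state=(1.438, 0.511)
t=3.500: state=(1.519, 0.606)
t=4.000: state=(1.528, 0.700)
t=4.500: state=(1.499, 0.788)
t=5.000: state=(1.451, 0.870)
t=5.500: state=(1.394, 0.945)
t=6.000: state=(1.329, 1.014)
t=6.500: state=(1.258, 1.075)
t=7.000: state=(1.179, 1.130)
t=7.500: state=(1.091, 1.177)
t=8.000: state=(0.989, 1.217)
t=8.500: state=(0.868, 1.249)
t=9.000: state=(0.716, 1.272)
t=9.500: state=(0.511, 1.284)
t=9.800: state=(0.346, 1.285)

(v, w) = (0.346, 1.285)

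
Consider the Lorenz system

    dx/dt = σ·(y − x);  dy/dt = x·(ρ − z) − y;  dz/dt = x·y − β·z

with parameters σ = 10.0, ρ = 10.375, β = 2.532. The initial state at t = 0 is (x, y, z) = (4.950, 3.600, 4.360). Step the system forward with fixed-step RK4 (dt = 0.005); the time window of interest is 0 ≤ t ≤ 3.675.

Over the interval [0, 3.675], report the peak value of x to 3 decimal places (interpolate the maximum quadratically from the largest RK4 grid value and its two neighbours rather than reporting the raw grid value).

max x = 7.149

t=0.000: state=(4.950, 3.600, 4.360)
step 1 (dt=0.005): k1=(-13.500, 26.174, 6.780), k2=(-12.508, 25.822, 6.938), k3=(-12.542, 25.836, 6.942), k4=(-11.581, 25.498, 7.098); state += dt/6·(k1+2k2+2k3+k4)
t=0.005: state=(4.887, 3.729, 4.395)
t=0.010: state=(4.834, 3.855, 4.431)
t=0.015: state=(4.789, 3.978, 4.469)
continuing one RK4 step at a time; state shown every 40 steps (Δt=0.2):
t=0.200: state=(6.071, 7.309, 7.429)
t=0.400: state=(6.920, 6.157, 12.277)
t=0.600: state=(4.339, 3.129, 11.252)
t=0.800: state=(3.054, 2.938, 8.336)
t=1.000: state=(3.574, 4.156, 6.807)
t=1.200: state=(5.141, 6.009, 7.690)
t=1.400: state=(6.206, 6.187, 10.502)
t=1.600: state=(5.129, 4.328, 11.038)
t=1.800: state=(3.943, 3.658, 9.300)
t=2.000: state=(3.998, 4.296, 7.994)
t=2.200: state=(4.906, 5.431, 8.266)
t=2.400: state=(5.637, 5.730, 9.813)
t=2.600: state=(5.204, 4.772, 10.446)
t=2.800: state=(4.425, 4.173, 9.557)
t=3.000: state=(4.325, 4.464, 8.645)
t=3.200: state=(4.833, 5.145, 8.682)
t=3.400: state=(5.299, 5.392, 9.533)
t=3.600: state=(5.132, 4.908, 10.011)
t=3.675: state=(4.949, 4.696, 9.931)
largest grid value and its neighbours: x(0.335)=7.14665, x(0.340)=7.14918, x(0.345)=7.14835
parabola through these three points peaks at t≈0.341 with x≈7.14928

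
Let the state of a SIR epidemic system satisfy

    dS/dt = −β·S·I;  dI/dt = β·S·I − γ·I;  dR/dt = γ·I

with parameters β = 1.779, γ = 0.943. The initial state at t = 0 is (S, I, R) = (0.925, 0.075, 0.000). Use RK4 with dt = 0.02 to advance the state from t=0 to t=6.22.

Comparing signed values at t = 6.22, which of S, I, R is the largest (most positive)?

t=0.000: state=(0.925, 0.075, 0.000)
step 1 (dt=0.02): k1=(-0.123, 0.053, 0.071), k2=(-0.124, 0.053, 0.071), k3=(-0.124, 0.053, 0.071), k4=(-0.125, 0.053, 0.072); state += dt/6·(k1+2k2+2k3+k4)
t=0.020: state=(0.923, 0.076, 0.001)
t=0.040: state=(0.920, 0.077, 0.003)
t=0.060: state=(0.917, 0.078, 0.004)
continuing one RK4 step at a time; state shown every 25 steps (Δt=0.5):
t=0.500: state=(0.855, 0.103, 0.042)
t=1.000: state=(0.769, 0.133, 0.098)
t=1.500: state=(0.676, 0.158, 0.167)
t=2.000: state=(0.583, 0.172, 0.245)
t=2.500: state=(0.499, 0.174, 0.327)
t=3.000: state=(0.429, 0.164, 0.407)
t=3.500: state=(0.374, 0.146, 0.480)
t=4.000: state=(0.331, 0.125, 0.544)
t=4.500: state=(0.300, 0.103, 0.598)
t=5.000: state=(0.276, 0.083, 0.641)
t=5.500: state=(0.258, 0.066, 0.676)
t=6.000: state=(0.245, 0.051, 0.704)
t=6.220: state=(0.241, 0.046, 0.714)
compare at T: S=0.241, I=0.046, R=0.714

largest component: R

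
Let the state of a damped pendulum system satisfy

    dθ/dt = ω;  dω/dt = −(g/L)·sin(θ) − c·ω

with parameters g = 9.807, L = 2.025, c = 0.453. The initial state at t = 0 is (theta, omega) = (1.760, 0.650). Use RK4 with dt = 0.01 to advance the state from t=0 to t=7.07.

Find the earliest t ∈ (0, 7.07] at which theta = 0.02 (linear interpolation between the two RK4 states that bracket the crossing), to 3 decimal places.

t = 1.091

t=0.000: state=(1.760, 0.650)
step 1 (dt=0.01): k1=(0.650, -5.051), k2=(0.625, -5.037), k3=(0.625, -5.037), k4=(0.600, -5.022); state += dt/6·(k1+2k2+2k3+k4)
t=0.010: state=(1.766, 0.600)
t=0.020: state=(1.772, 0.550)
t=0.030: state=(1.777, 0.500)
continuing one RK4 step at a time; state shown every 25 steps (Δt=0.25):
t=0.250: state=(1.771, -0.537)
t=0.500: state=(1.500, -1.616)
t=0.750: state=(0.977, -2.518)
t=1.000: state=(0.284, -2.911)
t=1.090: state=(0.023, -2.859)
next step: t=1.100: state=(-0.005, -2.847) — theta has crossed 0.02
linear interpolation between t=1.090 (0.02307) and t=1.100 (-0.00546) → t≈1.091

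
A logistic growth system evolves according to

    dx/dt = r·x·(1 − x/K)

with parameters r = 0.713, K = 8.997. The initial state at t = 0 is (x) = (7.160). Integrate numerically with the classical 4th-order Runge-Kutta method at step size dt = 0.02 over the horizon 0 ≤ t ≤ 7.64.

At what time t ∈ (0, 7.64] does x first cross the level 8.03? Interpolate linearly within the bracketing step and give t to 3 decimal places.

t=0.000: state=(7.160)
step 1 (dt=0.02): k1=(1.042), k2=(1.038), k3=(1.038), k4=(1.034); state += dt/6·(k1+2k2+2k3+k4)
t=0.020: state=(7.181)
t=0.040: state=(7.201)
t=0.060: state=(7.222)
continuing one RK4 step at a time; state shown every 25 steps (Δt=0.5):
t=0.500: state=(7.627)
t=1.000: state=(7.992)
t=1.060: state=(8.029)
next step: t=1.080: state=(8.042) — x has crossed 8.03
linear interpolation between t=1.060 (8.02949) and t=1.080 (8.04174) → t≈1.061

t = 1.061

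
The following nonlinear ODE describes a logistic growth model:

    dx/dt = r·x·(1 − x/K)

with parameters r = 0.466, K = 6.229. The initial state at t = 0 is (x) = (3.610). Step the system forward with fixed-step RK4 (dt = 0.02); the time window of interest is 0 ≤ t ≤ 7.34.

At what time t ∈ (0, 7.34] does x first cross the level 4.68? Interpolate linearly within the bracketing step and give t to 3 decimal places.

t = 1.684

t=0.000: state=(3.610)
step 1 (dt=0.02): k1=(0.707), k2=(0.707), k3=(0.707), k4=(0.706); state += dt/6·(k1+2k2+2k3+k4)
t=0.020: state=(3.624)
t=0.040: state=(3.638)
t=0.060: state=(3.652)
continuing one RK4 step at a time; state shown every 25 steps (Δt=0.5):
t=0.500: state=(3.956)
t=1.000: state=(4.280)
t=1.500: state=(4.578)
t=1.680: state=(4.678)
next step: t=1.700: state=(4.689) — x has crossed 4.68
linear interpolation between t=1.680 (4.67780) and t=1.700 (4.68863) → t≈1.684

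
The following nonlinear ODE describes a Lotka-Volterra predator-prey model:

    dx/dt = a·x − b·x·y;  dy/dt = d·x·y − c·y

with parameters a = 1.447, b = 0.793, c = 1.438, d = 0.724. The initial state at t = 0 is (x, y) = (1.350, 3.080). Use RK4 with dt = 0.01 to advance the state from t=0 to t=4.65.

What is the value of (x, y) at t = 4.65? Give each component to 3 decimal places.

(x, y) = (1.203, 2.887)

t=0.000: state=(1.350, 3.080)
step 1 (dt=0.01): k1=(-1.344, -1.419), k2=(-1.330, -1.430), k3=(-1.330, -1.430), k4=(-1.315, -1.442); state += dt/6·(k1+2k2+2k3+k4)
t=0.010: state=(1.337, 3.066)
t=0.020: state=(1.324, 3.051)
t=0.030: state=(1.311, 3.036)
continuing one RK4 step at a time; state shown every 20 steps (Δt=0.2):
t=0.200: state=(1.134, 2.762)
t=0.400: state=(1.004, 2.416)
t=0.600: state=(0.939, 2.085)
t=0.800: state=(0.923, 1.788)
t=1.000: state=(0.948, 1.535)
t=1.200: state=(1.009, 1.326)
t=1.400: state=(1.108, 1.159)
t=1.600: state=(1.244, 1.030)
t=1.800: state=(1.422, 0.937)
t=2.000: state=(1.646, 0.877)
t=2.200: state=(1.918, 0.851)
t=2.400: state=(2.237, 0.862)
t=2.600: state=(2.597, 0.917)
t=2.800: state=(2.975, 1.029)
t=3.000: state=(3.328, 1.219)
t=3.200: state=(3.585, 1.511)
t=3.400: state=(3.653, 1.920)
t=3.600: state=(3.461, 2.419)
t=3.800: state=(3.027, 2.909)
t=4.000: state=(2.474, 3.251)
t=4.200: state=(1.950, 3.355)
t=4.400: state=(1.541, 3.235)
t=4.600: state=(1.257, 2.967)
t=4.650: state=(1.203, 2.887)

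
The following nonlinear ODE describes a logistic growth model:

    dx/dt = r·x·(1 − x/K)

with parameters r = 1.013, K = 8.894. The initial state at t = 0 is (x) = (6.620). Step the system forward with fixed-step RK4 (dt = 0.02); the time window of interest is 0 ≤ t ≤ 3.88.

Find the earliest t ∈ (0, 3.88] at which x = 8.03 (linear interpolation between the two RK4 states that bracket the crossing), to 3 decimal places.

t=0.000: state=(6.620)
step 1 (dt=0.02): k1=(1.715), k2=(1.706), k3=(1.706), k4=(1.698); state += dt/6·(k1+2k2+2k3+k4)
t=0.020: state=(6.654)
t=0.040: state=(6.688)
t=0.060: state=(6.721)
continuing one RK4 step at a time; state shown every 10 steps (Δt=0.2):
t=0.200: state=(6.946)
t=0.400: state=(7.236)
t=0.600: state=(7.492)
t=0.800: state=(7.715)
t=1.000: state=(7.908)
t=1.140: state=(8.025)
next step: t=1.160: state=(8.041) — x has crossed 8.03
linear interpolation between t=1.140 (8.02531) and t=1.160 (8.04107) → t≈1.146

t = 1.146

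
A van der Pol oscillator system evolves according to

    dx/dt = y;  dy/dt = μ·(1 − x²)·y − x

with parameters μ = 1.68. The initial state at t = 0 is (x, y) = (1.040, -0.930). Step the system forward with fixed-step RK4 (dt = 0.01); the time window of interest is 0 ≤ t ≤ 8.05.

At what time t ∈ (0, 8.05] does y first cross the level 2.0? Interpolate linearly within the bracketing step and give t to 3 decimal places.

t=0.000: state=(1.040, -0.930)
step 1 (dt=0.01): k1=(-0.930, -0.913), k2=(-0.935, -0.922), k3=(-0.935, -0.922), k4=(-0.939, -0.932); state += dt/6·(k1+2k2+2k3+k4)
t=0.010: state=(1.031, -0.939)
t=0.020: state=(1.021, -0.949)
t=0.030: state=(1.012, -0.958)
continuing one RK4 step at a time; state shown every 50 steps (Δt=0.5):
t=0.500: state=(0.402, -1.786)
t=1.000: state=(-0.947, -3.443)
t=1.500: state=(-1.989, -0.458)
t=2.000: state=(-1.946, 0.332)
t=2.500: state=(-1.747, 0.451)
t=3.000: state=(-1.494, 0.571)
t=3.500: state=(-1.158, 0.805)
t=4.000: state=(-0.628, 1.424)
t=4.210: state=(-0.275, 1.987)
next step: t=4.220: state=(-0.255, 2.021) — y has crossed 2.0
linear interpolation between t=4.210 (1.98728) and t=4.220 (2.02123) → t≈4.214

t = 4.214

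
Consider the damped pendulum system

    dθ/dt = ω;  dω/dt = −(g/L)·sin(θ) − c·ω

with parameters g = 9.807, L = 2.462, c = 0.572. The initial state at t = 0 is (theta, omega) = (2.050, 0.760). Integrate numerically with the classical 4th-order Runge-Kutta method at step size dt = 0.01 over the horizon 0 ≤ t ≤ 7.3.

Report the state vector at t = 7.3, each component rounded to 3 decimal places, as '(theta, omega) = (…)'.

t=0.000: state=(2.050, 0.760)
step 1 (dt=0.01): k1=(0.760, -3.969), k2=(0.740, -3.951), k3=(0.740, -3.951), k4=(0.720, -3.933); state += dt/6·(k1+2k2+2k3+k4)
t=0.010: state=(2.057, 0.720)
t=0.020: state=(2.064, 0.681)
t=0.030: state=(2.071, 0.643)
continuing one RK4 step at a time; state shown every 25 steps (Δt=0.25):
t=0.250: state=(2.124, -0.139)
t=0.500: state=(1.989, -0.934)
t=0.750: state=(1.659, -1.701)
t=1.000: state=(1.145, -2.380)
t=1.250: state=(0.497, -2.730)
t=1.500: state=(-0.170, -2.502)
t=1.750: state=(-0.711, -1.760)
t=2.000: state=(-1.033, -0.804)
t=2.250: state=(-1.115, 0.127)
t=2.500: state=(-0.981, 0.921)
t=2.750: state=(-0.674, 1.483)
t=3.000: state=(-0.268, 1.704)
t=3.250: state=(0.144, 1.526)
t=3.500: state=(0.468, 1.031)
t=3.750: state=(0.647, 0.391)
t=4.000: state=(0.665, -0.237)
t=4.250: state=(0.540, -0.738)
t=4.500: state=(0.314, -1.026)
t=4.750: state=(0.049, -1.053)
t=5.000: state=(-0.192, -0.840)
t=5.250: state=(-0.358, -0.468)
t=5.500: state=(-0.422, -0.044)
t=5.750: state=(-0.384, 0.332)
t=6.000: state=(-0.266, 0.587)
t=6.250: state=(-0.104, 0.680)
t=6.500: state=(0.060, 0.606)
t=6.750: state=(0.188, 0.406)
t=7.000: state=(0.257, 0.141)
t=7.250: state=(0.259, -0.120)
t=7.300: state=(0.252, -0.166)

(theta, omega) = (0.252, -0.166)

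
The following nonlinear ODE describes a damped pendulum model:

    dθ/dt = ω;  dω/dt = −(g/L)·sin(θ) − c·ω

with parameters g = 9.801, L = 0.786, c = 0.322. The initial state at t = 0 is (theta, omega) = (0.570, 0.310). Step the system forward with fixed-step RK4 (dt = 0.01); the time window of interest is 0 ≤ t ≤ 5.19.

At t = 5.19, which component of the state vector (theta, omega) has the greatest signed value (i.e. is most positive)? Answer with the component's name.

t=0.000: state=(0.570, 0.310)
step 1 (dt=0.01): k1=(0.310, -6.829), k2=(0.276, -6.834), k3=(0.276, -6.832), k4=(0.242, -6.836); state += dt/6·(k1+2k2+2k3+k4)
t=0.010: state=(0.573, 0.242)
t=0.020: state=(0.575, 0.173)
t=0.030: state=(0.576, 0.105)
continuing one RK4 step at a time; state shown every 20 steps (Δt=0.2):
t=0.200: state=(0.499, -0.983)
t=0.400: state=(0.210, -1.784)
t=0.600: state=(-0.157, -1.729)
t=0.800: state=(-0.429, -0.891)
t=1.000: state=(-0.491, 0.279)
t=1.200: state=(-0.330, 1.259)
t=1.400: state=(-0.029, 1.620)
t=1.600: state=(0.266, 1.215)
t=1.800: state=(0.422, 0.289)
t=2.000: state=(0.377, -0.705)
t=2.200: state=(0.165, -1.327)
t=2.400: state=(-0.110, -1.306)
t=2.600: state=(-0.317, -0.686)
t=2.800: state=(-0.367, 0.201)
t=3.000: state=(-0.247, 0.944)
t=3.200: state=(-0.021, 1.214)
t=3.400: state=(0.200, 0.908)
t=3.600: state=(0.315, 0.207)
t=3.800: state=(0.280, -0.542)
t=4.000: state=(0.118, -1.002)
t=4.200: state=(-0.088, -0.972)
t=4.400: state=(-0.240, -0.496)
t=4.600: state=(-0.273, 0.175)
t=4.800: state=(-0.179, 0.725)
t=5.000: state=(-0.008, 0.910)
t=5.190: state=(0.149, 0.683)
compare at T: theta=0.149, omega=0.683

largest component: omega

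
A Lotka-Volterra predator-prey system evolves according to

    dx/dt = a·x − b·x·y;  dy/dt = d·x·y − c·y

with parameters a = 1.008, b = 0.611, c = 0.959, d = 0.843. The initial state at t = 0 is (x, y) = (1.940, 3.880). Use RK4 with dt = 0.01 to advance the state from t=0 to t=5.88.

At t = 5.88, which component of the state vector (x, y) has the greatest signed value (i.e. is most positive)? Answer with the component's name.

largest component: x

t=0.000: state=(1.940, 3.880)
step 1 (dt=0.01): k1=(-2.644, 2.625), k2=(-2.641, 2.590), k3=(-2.641, 2.590), k4=(-2.638, 2.555); state += dt/6·(k1+2k2+2k3+k4)
t=0.010: state=(1.914, 3.906)
t=0.020: state=(1.887, 3.931)
t=0.030: state=(1.861, 3.956)
continuing one RK4 step at a time; state shown every 20 steps (Δt=0.2):
t=0.200: state=(1.439, 4.254)
t=0.400: state=(1.040, 4.321)
t=0.600: state=(0.757, 4.143)
t=0.800: state=(0.569, 3.820)
t=1.000: state=(0.446, 3.433)
t=1.200: state=(0.368, 3.033)
t=1.400: state=(0.318, 2.652)
t=1.600: state=(0.288, 2.303)
t=1.800: state=(0.271, 1.993)
t=2.000: state=(0.264, 1.721)
t=2.200: state=(0.266, 1.485)
t=2.400: state=(0.275, 1.283)
t=2.600: state=(0.290, 1.110)
t=2.800: state=(0.313, 0.964)
t=3.000: state=(0.343, 0.841)
t=3.200: state=(0.381, 0.738)
t=3.400: state=(0.428, 0.652)
t=3.600: state=(0.486, 0.581)
t=3.800: state=(0.556, 0.524)
t=4.000: state=(0.639, 0.478)
t=4.200: state=(0.739, 0.443)
t=4.400: state=(0.858, 0.418)
t=4.600: state=(0.999, 0.404)
t=4.800: state=(1.163, 0.400)
t=5.000: state=(1.355, 0.408)
t=5.200: state=(1.575, 0.431)
t=5.400: state=(1.823, 0.474)
t=5.600: state=(2.097, 0.544)
t=5.800: state=(2.385, 0.655)
t=5.880: state=(2.501, 0.715)
compare at T: x=2.501, y=0.715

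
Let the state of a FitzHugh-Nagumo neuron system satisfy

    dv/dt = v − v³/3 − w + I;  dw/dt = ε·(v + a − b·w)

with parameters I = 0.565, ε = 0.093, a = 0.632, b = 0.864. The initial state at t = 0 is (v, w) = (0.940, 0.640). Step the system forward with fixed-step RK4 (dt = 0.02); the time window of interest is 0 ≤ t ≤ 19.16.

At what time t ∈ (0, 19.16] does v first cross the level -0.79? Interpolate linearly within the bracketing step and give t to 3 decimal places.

t=0.000: state=(0.940, 0.640)
step 1 (dt=0.02): k1=(0.588, 0.095), k2=(0.588, 0.095), k3=(0.588, 0.095), k4=(0.587, 0.096); state += dt/6·(k1+2k2+2k3+k4)
t=0.020: state=(0.952, 0.642)
t=0.040: state=(0.963, 0.644)
t=0.060: state=(0.975, 0.646)
continuing one RK4 step at a time; state shown every 50 steps (Δt=1):
t=1.000: state=(1.411, 0.755)
t=2.000: state=(1.534, 0.887)
t=3.000: state=(1.497, 1.011)
t=4.000: state=(1.418, 1.119)
t=5.000: state=(1.326, 1.212)
t=6.000: state=(1.222, 1.289)
t=7.000: state=(1.103, 1.350)
t=8.000: state=(0.958, 1.394)
t=9.000: state=(0.761, 1.420)
t=10.000: state=(0.435, 1.422)
t=11.000: state=(-0.283, 1.380)
t=11.400: state=(-0.787, 1.340)
next step: t=11.420: state=(-0.815, 1.338) — v has crossed -0.79
linear interpolation between t=11.400 (-0.78705) and t=11.420 (-0.81512) → t≈11.402

t = 11.402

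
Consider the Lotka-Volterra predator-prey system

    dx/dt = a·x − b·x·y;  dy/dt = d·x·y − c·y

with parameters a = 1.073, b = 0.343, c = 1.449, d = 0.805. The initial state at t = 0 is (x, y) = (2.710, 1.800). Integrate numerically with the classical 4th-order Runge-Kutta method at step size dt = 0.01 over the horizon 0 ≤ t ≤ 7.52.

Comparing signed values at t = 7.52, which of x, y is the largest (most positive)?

t=0.000: state=(2.710, 1.800)
step 1 (dt=0.01): k1=(1.235, 1.319), k2=(1.231, 1.332), k3=(1.231, 1.332), k4=(1.228, 1.346); state += dt/6·(k1+2k2+2k3+k4)
t=0.010: state=(2.722, 1.813)
t=0.020: state=(2.735, 1.827)
t=0.030: state=(2.747, 1.841)
continuing one RK4 step at a time; state shown every 25 steps (Δt=0.25):
t=0.250: state=(2.986, 2.226)
t=0.500: state=(3.143, 2.879)
t=0.750: state=(3.095, 3.769)
t=1.000: state=(2.807, 4.770)
t=1.250: state=(2.348, 5.587)
t=1.500: state=(1.866, 5.939)
t=1.750: state=(1.472, 5.773)
t=2.000: state=(1.198, 5.247)
t=2.250: state=(1.028, 4.563)
t=2.500: state=(0.937, 3.866)
t=2.750: state=(0.904, 3.236)
t=3.000: state=(0.917, 2.704)
t=3.250: state=(0.970, 2.275)
t=3.500: state=(1.059, 1.941)
t=3.750: state=(1.186, 1.692)
t=4.000: state=(1.352, 1.520)
t=4.250: state=(1.559, 1.417)
t=4.500: state=(1.809, 1.383)
t=4.750: state=(2.099, 1.426)
t=5.000: state=(2.416, 1.563)
t=5.250: state=(2.735, 1.828)
t=5.500: state=(3.005, 2.270)
t=5.750: state=(3.148, 2.943)
t=6.000: state=(3.081, 3.850)
t=6.250: state=(2.774, 4.848)
t=6.500: state=(2.308, 5.636)
t=6.750: state=(1.830, 5.943)
t=7.000: state=(1.445, 5.741)
t=7.250: state=(1.181, 5.194)
t=7.500: state=(1.018, 4.504)
t=7.520: state=(1.009, 4.448)
compare at T: x=1.009, y=4.448

largest component: y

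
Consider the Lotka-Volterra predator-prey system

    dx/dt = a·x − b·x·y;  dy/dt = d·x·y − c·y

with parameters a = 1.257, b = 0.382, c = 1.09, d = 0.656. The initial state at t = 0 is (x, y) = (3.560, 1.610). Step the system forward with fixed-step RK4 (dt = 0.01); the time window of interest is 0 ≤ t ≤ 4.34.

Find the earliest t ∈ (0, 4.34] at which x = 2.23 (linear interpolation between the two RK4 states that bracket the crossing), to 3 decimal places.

t = 1.180

t=0.000: state=(3.560, 1.610)
step 1 (dt=0.01): k1=(2.285, 2.005), k2=(2.279, 2.030), k3=(2.279, 2.030), k4=(2.272, 2.055); state += dt/6·(k1+2k2+2k3+k4)
t=0.010: state=(3.583, 1.630)
t=0.020: state=(3.605, 1.651)
t=0.030: state=(3.628, 1.672)
continuing one RK4 step at a time; state shown every 20 steps (Δt=0.2):
t=0.200: state=(3.975, 2.125)
t=0.400: state=(4.222, 2.933)
t=0.600: state=(4.159, 4.104)
t=0.800: state=(3.702, 5.550)
t=1.000: state=(2.950, 6.919)
t=1.170: state=(2.268, 7.686)
next step: t=1.180: state=(2.230, 7.716) — x has crossed 2.23
linear interpolation between t=1.170 (2.26778) and t=1.180 (2.22990) → t≈1.180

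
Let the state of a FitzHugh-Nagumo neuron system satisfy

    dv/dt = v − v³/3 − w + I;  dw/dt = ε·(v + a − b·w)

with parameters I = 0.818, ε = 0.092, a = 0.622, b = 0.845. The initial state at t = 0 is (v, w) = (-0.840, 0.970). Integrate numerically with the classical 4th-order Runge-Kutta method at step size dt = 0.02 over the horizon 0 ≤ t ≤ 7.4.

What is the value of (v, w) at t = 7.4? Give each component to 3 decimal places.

t=0.000: state=(-0.840, 0.970)
step 1 (dt=0.02): k1=(-0.794, -0.095), k2=(-0.796, -0.096), k3=(-0.796, -0.096), k4=(-0.797, -0.097); state += dt/6·(k1+2k2+2k3+k4)
t=0.020: state=(-0.856, 0.968)
t=0.040: state=(-0.872, 0.966)
t=0.060: state=(-0.888, 0.964)
continuing one RK4 step at a time; state shown every 25 steps (Δt=0.5):
t=0.500: state=(-1.229, 0.914)
t=1.000: state=(-1.507, 0.845)
t=1.500: state=(-1.633, 0.770)
t=2.000: state=(-1.663, 0.694)
t=2.500: state=(-1.651, 0.620)
t=3.000: state=(-1.622, 0.551)
t=3.500: state=(-1.586, 0.486)
t=4.000: state=(-1.547, 0.425)
t=4.500: state=(-1.506, 0.368)
t=5.000: state=(-1.464, 0.315)
t=5.500: state=(-1.421, 0.266)
t=6.000: state=(-1.376, 0.220)
t=6.500: state=(-1.330, 0.179)
t=7.000: state=(-1.283, 0.141)
t=7.400: state=(-1.243, 0.114)

(v, w) = (-1.243, 0.114)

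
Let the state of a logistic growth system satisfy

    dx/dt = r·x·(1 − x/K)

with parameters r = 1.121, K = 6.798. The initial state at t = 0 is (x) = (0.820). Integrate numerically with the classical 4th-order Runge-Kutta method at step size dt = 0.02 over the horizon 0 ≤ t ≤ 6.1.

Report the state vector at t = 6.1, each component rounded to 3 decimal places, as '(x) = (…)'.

(x) = (6.745)

t=0.000: state=(0.820)
step 1 (dt=0.02): k1=(0.808), k2=(0.815), k3=(0.815), k4=(0.822); state += dt/6·(k1+2k2+2k3+k4)
t=0.020: state=(0.836)
t=0.040: state=(0.853)
t=0.060: state=(0.870)
continuing one RK4 step at a time; state shown every 10 steps (Δt=0.2):
t=0.200: state=(0.996)
t=0.400: state=(1.202)
t=0.600: state=(1.440)
t=0.800: state=(1.711)
t=1.000: state=(2.013)
t=1.200: state=(2.345)
t=1.400: state=(2.700)
t=1.600: state=(3.072)
t=1.800: state=(3.452)
t=2.000: state=(3.831)
t=2.200: state=(4.199)
t=2.400: state=(4.548)
t=2.600: state=(4.872)
t=2.800: state=(5.166)
t=3.000: state=(5.428)
t=3.200: state=(5.657)
t=3.400: state=(5.854)
t=3.600: state=(6.022)
t=3.800: state=(6.163)
t=4.000: state=(6.281)
t=4.200: state=(6.379)
t=4.400: state=(6.459)
t=4.600: state=(6.524)
t=4.800: state=(6.577)
t=5.000: state=(6.620)
t=5.200: state=(6.655)
t=5.400: state=(6.684)
t=5.600: state=(6.706)
t=5.800: state=(6.724)
t=6.000: state=(6.739)
t=6.100: state=(6.745)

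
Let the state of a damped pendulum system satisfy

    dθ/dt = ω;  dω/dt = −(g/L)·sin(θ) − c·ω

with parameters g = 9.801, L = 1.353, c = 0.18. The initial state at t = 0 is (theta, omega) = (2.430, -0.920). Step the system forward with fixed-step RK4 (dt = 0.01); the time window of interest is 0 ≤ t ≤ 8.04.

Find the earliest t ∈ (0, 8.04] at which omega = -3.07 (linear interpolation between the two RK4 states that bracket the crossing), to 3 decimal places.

t = 0.381

t=0.000: state=(2.430, -0.920)
step 1 (dt=0.01): k1=(-0.920, -4.565), k2=(-0.943, -4.586), k3=(-0.943, -4.587), k4=(-0.966, -4.608); state += dt/6·(k1+2k2+2k3+k4)
t=0.010: state=(2.421, -0.966)
t=0.020: state=(2.411, -1.012)
t=0.030: state=(2.400, -1.059)
t=0.380: state=(1.700, -3.065)
next step: t=0.390: state=(1.669, -3.132) — omega has crossed -3.07
linear interpolation between t=0.380 (-3.06511) and t=0.390 (-3.13150) → t≈0.381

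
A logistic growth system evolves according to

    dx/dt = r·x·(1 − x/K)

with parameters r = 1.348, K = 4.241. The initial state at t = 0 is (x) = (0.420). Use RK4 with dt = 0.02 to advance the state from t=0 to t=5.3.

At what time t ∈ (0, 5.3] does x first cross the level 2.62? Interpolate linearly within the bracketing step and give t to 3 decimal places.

t = 1.994

t=0.000: state=(0.420)
step 1 (dt=0.02): k1=(0.510), k2=(0.516), k3=(0.516), k4=(0.521); state += dt/6·(k1+2k2+2k3+k4)
t=0.020: state=(0.430)
t=0.040: state=(0.441)
t=0.060: state=(0.452)
continuing one RK4 step at a time; state shown every 10 steps (Δt=0.2):
t=0.200: state=(0.534)
t=0.400: state=(0.673)
t=0.600: state=(0.839)
t=0.800: state=(1.036)
t=1.000: state=(1.261)
t=1.200: state=(1.512)
t=1.400: state=(1.783)
t=1.600: state=(2.066)
t=1.800: state=(2.351)
t=1.980: state=(2.601)
next step: t=2.000: state=(2.628) — x has crossed 2.62
linear interpolation between t=1.980 (2.60083) and t=2.000 (2.62786) → t≈1.994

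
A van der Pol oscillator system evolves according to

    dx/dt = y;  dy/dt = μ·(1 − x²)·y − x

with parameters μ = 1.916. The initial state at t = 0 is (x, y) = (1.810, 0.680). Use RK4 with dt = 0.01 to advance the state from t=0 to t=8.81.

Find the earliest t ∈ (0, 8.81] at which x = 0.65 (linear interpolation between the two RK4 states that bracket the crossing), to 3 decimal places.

t = 2.343

t=0.000: state=(1.810, 0.680)
step 1 (dt=0.01): k1=(0.680, -4.775), k2=(0.656, -4.690), k3=(0.657, -4.691), k4=(0.633, -4.606); state += dt/6·(k1+2k2+2k3+k4)
t=0.010: state=(1.817, 0.633)
t=0.020: state=(1.823, 0.588)
t=0.030: state=(1.828, 0.544)
continuing one RK4 step at a time; state shown every 50 steps (Δt=0.5):
t=0.500: state=(1.821, -0.294)
t=1.000: state=(1.632, -0.441)
t=1.500: state=(1.379, -0.582)
t=2.000: state=(1.025, -0.880)
t=2.340: state=(0.654, -1.372)
next step: t=2.350: state=(0.640, -1.394) — x has crossed 0.65
linear interpolation between t=2.340 (0.65378) and t=2.350 (0.63995) → t≈2.343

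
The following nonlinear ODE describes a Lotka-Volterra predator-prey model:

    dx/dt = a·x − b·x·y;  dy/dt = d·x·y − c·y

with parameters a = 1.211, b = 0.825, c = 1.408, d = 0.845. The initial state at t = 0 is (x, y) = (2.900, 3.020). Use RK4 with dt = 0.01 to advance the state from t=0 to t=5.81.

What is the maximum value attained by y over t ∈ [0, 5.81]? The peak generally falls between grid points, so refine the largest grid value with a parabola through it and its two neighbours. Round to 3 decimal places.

max y = 3.593

t=0.000: state=(2.900, 3.020)
step 1 (dt=0.01): k1=(-3.713, 3.148), k2=(-3.727, 3.117), k3=(-3.727, 3.117), k4=(-3.739, 3.085); state += dt/6·(k1+2k2+2k3+k4)
t=0.010: state=(2.863, 3.051)
t=0.020: state=(2.825, 3.082)
t=0.030: state=(2.788, 3.112)
continuing one RK4 step at a time; state shown every 20 steps (Δt=0.2):
t=0.200: state=(2.149, 3.490)
t=0.400: state=(1.520, 3.581)
t=0.600: state=(1.089, 3.360)
t=0.800: state=(0.822, 2.973)
t=1.000: state=(0.664, 2.541)
t=1.200: state=(0.576, 2.127)
t=1.400: state=(0.533, 1.762)
t=1.600: state=(0.521, 1.453)
t=1.800: state=(0.534, 1.198)
t=2.000: state=(0.568, 0.992)
t=2.200: state=(0.623, 0.828)
t=2.400: state=(0.700, 0.698)
t=2.600: state=(0.802, 0.598)
t=2.800: state=(0.932, 0.522)
t=3.000: state=(1.095, 0.467)
t=3.200: state=(1.295, 0.431)
t=3.400: state=(1.540, 0.413)
t=3.600: state=(1.833, 0.414)
t=3.800: state=(2.177, 0.438)
t=4.000: state=(2.570, 0.494)
t=4.200: state=(2.995, 0.596)
t=4.400: state=(3.412, 0.773)
t=4.600: state=(3.741, 1.070)
t=4.800: state=(3.853, 1.541)
t=5.000: state=(3.614, 2.197)
t=5.200: state=(3.018, 2.916)
t=5.400: state=(2.266, 3.439)
t=5.600: state=(1.608, 3.591)
t=5.800: state=(1.146, 3.410)
t=5.810: state=(1.127, 3.395)
largest grid value and its neighbours: y(5.570)=3.59250, y(5.580)=3.59292, y(5.590)=3.59245
parabola through these three points peaks at t≈5.580 with y≈3.59292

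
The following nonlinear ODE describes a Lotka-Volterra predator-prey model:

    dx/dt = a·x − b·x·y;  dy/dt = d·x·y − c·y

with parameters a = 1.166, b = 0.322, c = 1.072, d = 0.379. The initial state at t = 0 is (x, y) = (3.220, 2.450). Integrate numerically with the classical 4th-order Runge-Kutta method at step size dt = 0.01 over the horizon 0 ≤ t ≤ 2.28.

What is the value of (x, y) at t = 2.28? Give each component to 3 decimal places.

(x, y) = (2.815, 5.214)

t=0.000: state=(3.220, 2.450)
step 1 (dt=0.01): k1=(1.214, 0.364), k2=(1.215, 0.369), k3=(1.215, 0.369), k4=(1.215, 0.375); state += dt/6·(k1+2k2+2k3+k4)
t=0.010: state=(3.232, 2.454)
t=0.020: state=(3.244, 2.458)
t=0.030: state=(3.256, 2.461)
continuing one RK4 step at a time; state shown every 10 steps (Δt=0.1):
t=0.100: state=(3.342, 2.492)
t=0.200: state=(3.462, 2.547)
t=0.300: state=(3.580, 2.615)
t=0.400: state=(3.694, 2.696)
t=0.500: state=(3.800, 2.792)
t=0.600: state=(3.896, 2.902)
t=0.700: state=(3.979, 3.027)
t=0.800: state=(4.047, 3.166)
t=0.900: state=(4.097, 3.319)
t=1.000: state=(4.126, 3.484)
t=1.100: state=(4.133, 3.661)
t=1.200: state=(4.115, 3.845)
t=1.300: state=(4.073, 4.034)
t=1.400: state=(4.007, 4.224)
t=1.500: state=(3.918, 4.410)
t=1.600: state=(3.809, 4.587)
t=1.700: state=(3.682, 4.749)
t=1.800: state=(3.543, 4.893)
t=1.900: state=(3.394, 5.013)
t=2.000: state=(3.240, 5.107)
t=2.100: state=(3.085, 5.172)
t=2.200: state=(2.933, 5.207)
t=2.280: state=(2.815, 5.214)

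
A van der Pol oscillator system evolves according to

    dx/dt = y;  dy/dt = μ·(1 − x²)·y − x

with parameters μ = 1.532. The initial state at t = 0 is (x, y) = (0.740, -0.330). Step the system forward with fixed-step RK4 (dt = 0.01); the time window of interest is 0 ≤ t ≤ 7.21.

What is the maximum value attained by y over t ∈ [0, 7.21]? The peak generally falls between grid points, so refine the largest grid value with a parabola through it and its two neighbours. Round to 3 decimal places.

t=0.000: state=(0.740, -0.330)
step 1 (dt=0.01): k1=(-0.330, -0.969), k2=(-0.335, -0.972), k3=(-0.335, -0.972), k4=(-0.340, -0.975); state += dt/6·(k1+2k2+2k3+k4)
t=0.010: state=(0.737, -0.340)
t=0.020: state=(0.733, -0.349)
t=0.030: state=(0.730, -0.359)
continuing one RK4 step at a time; state shown every 25 steps (Δt=0.25):
t=0.250: state=(0.625, -0.596)
t=0.500: state=(0.436, -0.938)
t=0.750: state=(0.145, -1.418)
t=1.000: state=(-0.287, -2.051)
t=1.250: state=(-0.866, -2.477)
t=1.500: state=(-1.435, -1.880)
t=1.750: state=(-1.756, -0.711)
t=2.000: state=(-1.833, 0.003)
t=2.250: state=(-1.789, 0.304)
t=2.500: state=(-1.694, 0.444)
t=2.750: state=(-1.571, 0.538)
t=3.000: state=(-1.425, 0.634)
t=3.250: state=(-1.251, 0.759)
t=3.500: state=(-1.040, 0.944)
t=3.750: state=(-0.770, 1.244)
t=4.000: state=(-0.401, 1.759)
t=4.250: state=(0.136, 2.584)
t=4.500: state=(0.884, 3.255)
t=4.750: state=(1.614, 2.261)
t=5.000: state=(1.961, 0.632)
t=5.250: state=(2.012, -0.096)
t=5.500: state=(1.953, -0.330)
t=5.750: state=(1.858, -0.422)
t=6.000: state=(1.744, -0.483)
t=6.250: state=(1.616, -0.545)
t=6.500: state=(1.471, -0.623)
t=6.750: state=(1.302, -0.731)
t=7.000: state=(1.101, -0.894)
t=7.210: state=(0.892, -1.106)
largest grid value and its neighbours: y(4.500)=3.25454, y(4.510)=3.25498, y(4.520)=3.25213
parabola through these three points peaks at t≈4.506 with y≈3.25520

max y = 3.255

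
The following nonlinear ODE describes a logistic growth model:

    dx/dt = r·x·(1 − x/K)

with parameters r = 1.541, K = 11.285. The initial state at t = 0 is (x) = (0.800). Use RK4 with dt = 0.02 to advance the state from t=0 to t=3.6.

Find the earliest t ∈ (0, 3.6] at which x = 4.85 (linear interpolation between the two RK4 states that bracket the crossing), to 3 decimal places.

t=0.000: state=(0.800)
step 1 (dt=0.02): k1=(1.145), k2=(1.161), k3=(1.161), k4=(1.176); state += dt/6·(k1+2k2+2k3+k4)
t=0.020: state=(0.823)
t=0.040: state=(0.847)
t=0.060: state=(0.872)
continuing one RK4 step at a time; state shown every 10 steps (Δt=0.2):
t=0.200: state=(1.062)
t=0.400: state=(1.397)
t=0.600: state=(1.820)
t=0.800: state=(2.341)
t=1.000: state=(2.964)
t=1.200: state=(3.685)
t=1.400: state=(4.486)
t=1.480: state=(4.823)
next step: t=1.500: state=(4.909) — x has crossed 4.85
linear interpolation between t=1.480 (4.82337) and t=1.500 (4.90867) → t≈1.486

t = 1.486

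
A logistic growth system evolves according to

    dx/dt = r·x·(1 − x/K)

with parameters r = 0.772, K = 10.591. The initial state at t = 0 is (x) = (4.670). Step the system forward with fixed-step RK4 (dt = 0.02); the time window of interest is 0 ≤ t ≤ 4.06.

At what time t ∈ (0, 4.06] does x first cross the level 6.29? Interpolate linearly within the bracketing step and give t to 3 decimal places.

t = 0.800

t=0.000: state=(4.670)
step 1 (dt=0.02): k1=(2.016), k2=(2.017), k3=(2.017), k4=(2.019); state += dt/6·(k1+2k2+2k3+k4)
t=0.020: state=(4.710)
t=0.040: state=(4.751)
t=0.060: state=(4.791)
continuing one RK4 step at a time; state shown every 10 steps (Δt=0.2):
t=0.200: state=(5.076)
t=0.400: state=(5.485)
t=0.600: state=(5.891)
t=0.780: state=(6.251)
next step: t=0.800: state=(6.290) — x has crossed 6.29
linear interpolation between t=0.780 (6.25086) and t=0.800 (6.29036) → t≈0.800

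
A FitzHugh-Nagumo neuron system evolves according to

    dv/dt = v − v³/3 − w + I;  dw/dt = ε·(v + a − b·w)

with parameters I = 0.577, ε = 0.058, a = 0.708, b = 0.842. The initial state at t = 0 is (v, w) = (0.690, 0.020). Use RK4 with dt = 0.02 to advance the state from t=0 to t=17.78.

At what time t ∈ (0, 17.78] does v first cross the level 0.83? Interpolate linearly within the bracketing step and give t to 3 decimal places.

t=0.000: state=(0.690, 0.020)
step 1 (dt=0.02): k1=(1.137, 0.080), k2=(1.143, 0.081), k3=(1.143, 0.081), k4=(1.147, 0.081); state += dt/6·(k1+2k2+2k3+k4)
t=0.020: state=(0.713, 0.022)
t=0.040: state=(0.736, 0.023)
t=0.060: state=(0.759, 0.025)
t=0.120: state=(0.830, 0.030)
next step: t=0.140: state=(0.853, 0.032) — v has crossed 0.83
linear interpolation between t=0.120 (0.82971) and t=0.140 (0.85348) → t≈0.120

t = 0.120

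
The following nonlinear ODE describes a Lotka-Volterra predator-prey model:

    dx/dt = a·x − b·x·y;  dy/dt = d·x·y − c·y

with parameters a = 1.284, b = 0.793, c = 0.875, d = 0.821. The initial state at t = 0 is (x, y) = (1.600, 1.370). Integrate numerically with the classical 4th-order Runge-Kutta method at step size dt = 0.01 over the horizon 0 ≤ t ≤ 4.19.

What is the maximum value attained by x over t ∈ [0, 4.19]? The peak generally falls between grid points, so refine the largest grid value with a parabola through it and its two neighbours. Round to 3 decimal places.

max x = 1.660

t=0.000: state=(1.600, 1.370)
step 1 (dt=0.01): k1=(0.316, 0.601), k2=(0.313, 0.604), k3=(0.313, 0.604), k4=(0.309, 0.607); state += dt/6·(k1+2k2+2k3+k4)
t=0.010: state=(1.603, 1.376)
t=0.020: state=(1.606, 1.382)
t=0.030: state=(1.609, 1.388)
continuing one RK4 step at a time; state shown every 20 steps (Δt=0.2):
t=0.200: state=(1.648, 1.502)
t=0.400: state=(1.659, 1.655)
t=0.600: state=(1.628, 1.821)
t=0.800: state=(1.556, 1.986)
t=1.000: state=(1.450, 2.135)
t=1.200: state=(1.323, 2.251)
t=1.400: state=(1.190, 2.322)
t=1.600: state=(1.062, 2.345)
t=1.800: state=(0.947, 2.321)
t=2.000: state=(0.851, 2.258)
t=2.200: state=(0.775, 2.166)
t=2.400: state=(0.717, 2.054)
t=2.600: state=(0.675, 1.933)
t=2.800: state=(0.649, 1.808)
t=3.000: state=(0.636, 1.687)
t=3.200: state=(0.635, 1.571)
t=3.400: state=(0.645, 1.465)
t=3.600: state=(0.666, 1.370)
t=3.800: state=(0.698, 1.286)
t=4.000: state=(0.740, 1.214)
t=4.190: state=(0.790, 1.159)
largest grid value and its neighbours: x(0.340)=1.65961, x(0.350)=1.65972, x(0.360)=1.65972
parabola through these three points peaks at t≈0.355 with x≈1.65973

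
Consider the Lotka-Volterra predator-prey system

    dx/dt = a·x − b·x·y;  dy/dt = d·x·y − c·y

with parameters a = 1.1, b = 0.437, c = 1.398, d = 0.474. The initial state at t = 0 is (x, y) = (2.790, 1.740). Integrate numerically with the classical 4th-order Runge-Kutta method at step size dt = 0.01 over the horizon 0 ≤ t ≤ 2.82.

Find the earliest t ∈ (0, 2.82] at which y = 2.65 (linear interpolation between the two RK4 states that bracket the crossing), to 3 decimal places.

t = 1.553

t=0.000: state=(2.790, 1.740)
step 1 (dt=0.01): k1=(0.948, -0.131), k2=(0.950, -0.127), k3=(0.950, -0.127), k4=(0.952, -0.124); state += dt/6·(k1+2k2+2k3+k4)
t=0.010: state=(2.799, 1.739)
t=0.020: state=(2.809, 1.738)
t=0.030: state=(2.819, 1.736)
continuing one RK4 step at a time; state shown every 10 steps (Δt=0.1):
t=0.100: state=(2.887, 1.731)
t=0.200: state=(2.988, 1.730)
t=0.300: state=(3.092, 1.737)
t=0.400: state=(3.198, 1.754)
t=0.500: state=(3.305, 1.779)
t=0.600: state=(3.411, 1.814)
t=0.700: state=(3.514, 1.858)
t=0.800: state=(3.613, 1.913)
t=0.900: state=(3.704, 1.979)
t=1.000: state=(3.786, 2.055)
t=1.100: state=(3.856, 2.142)
t=1.200: state=(3.912, 2.239)
t=1.300: state=(3.951, 2.346)
t=1.400: state=(3.971, 2.461)
t=1.500: state=(3.970, 2.583)
t=1.550: state=(3.961, 2.646)
next step: t=1.560: state=(3.959, 2.659) — y has crossed 2.65
linear interpolation between t=1.550 (2.64643) and t=1.560 (2.65914) → t≈1.553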